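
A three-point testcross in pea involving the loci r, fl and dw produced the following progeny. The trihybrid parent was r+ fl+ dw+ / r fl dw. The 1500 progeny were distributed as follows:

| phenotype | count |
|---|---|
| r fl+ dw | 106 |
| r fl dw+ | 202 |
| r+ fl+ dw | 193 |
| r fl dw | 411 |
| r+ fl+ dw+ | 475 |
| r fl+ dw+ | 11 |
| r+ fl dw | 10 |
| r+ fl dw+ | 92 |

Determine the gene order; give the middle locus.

r

The two rarest classes, r fl+ dw+ and r+ fl dw, are the double crossovers. Comparing them with the parentals, only the r allele has switched, so r is the middle locus and the order is fl – r – dw.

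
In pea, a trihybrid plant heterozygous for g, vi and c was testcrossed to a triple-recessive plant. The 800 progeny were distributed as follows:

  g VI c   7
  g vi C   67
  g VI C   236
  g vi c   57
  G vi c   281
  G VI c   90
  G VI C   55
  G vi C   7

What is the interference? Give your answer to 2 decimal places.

0.48

The two most frequent reciprocal classes, G vi c and g VI C, are the parental types, so the F1 was G vi c / g VI C.
The two rarest classes, G vi C and g VI c, are the double crossovers. Comparing them with the parentals, only the c allele has switched, so c is the middle locus and the order is vi – c – g.
vi–c: (157 + 14)/800 = 0.2137; c–g: (112 + 14)/800 = 0.1575.
Expected DCO frequency = 0.2137 × 0.1575 ≈ 0.03366; observed = 14/800 ≈ 0.01750.
Coefficient of coincidence = 0.01750/0.03366 ≈ 0.52; interference = 1 − 0.52 = 0.48.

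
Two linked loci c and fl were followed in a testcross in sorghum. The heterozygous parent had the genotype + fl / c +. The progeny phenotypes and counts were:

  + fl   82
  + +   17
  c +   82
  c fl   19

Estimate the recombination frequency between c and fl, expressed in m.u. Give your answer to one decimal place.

18.0 m.u.

The recombinant classes are + + and c fl: 17 + 19 = 36.
Recombination frequency = 36/200 = 0.1800 ≈ 18.0%, i.e. 18.0 m.u.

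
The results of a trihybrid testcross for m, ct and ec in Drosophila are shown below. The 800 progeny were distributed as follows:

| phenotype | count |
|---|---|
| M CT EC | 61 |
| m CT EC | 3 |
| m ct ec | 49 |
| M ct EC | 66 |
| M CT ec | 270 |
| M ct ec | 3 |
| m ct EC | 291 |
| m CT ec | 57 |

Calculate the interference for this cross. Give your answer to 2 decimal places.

0.68

The two most frequent reciprocal classes, M CT ec and m ct EC, are the parental types, so the F1 was M CT ec / m ct EC.
The two rarest classes, M ct ec and m CT EC, are the double crossovers. Comparing them with the parentals, only the ct allele has switched, so ct is the middle locus and the order is m – ct – ec.
m–ct: (123 + 6)/800 = 0.1613; ct–ec: (110 + 6)/800 = 0.1450.
Expected DCO frequency = 0.1613 × 0.1450 ≈ 0.02339; observed = 6/800 ≈ 0.00750.
Coefficient of coincidence = 0.00750/0.02339 ≈ 0.32; interference = 1 − 0.32 = 0.68.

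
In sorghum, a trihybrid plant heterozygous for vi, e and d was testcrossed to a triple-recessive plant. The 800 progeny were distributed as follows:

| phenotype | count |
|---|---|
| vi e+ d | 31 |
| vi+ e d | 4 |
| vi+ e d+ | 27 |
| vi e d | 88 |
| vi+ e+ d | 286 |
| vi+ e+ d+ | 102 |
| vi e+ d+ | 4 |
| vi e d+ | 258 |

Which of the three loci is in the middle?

e

The two most frequent reciprocal classes, vi e d+ and vi+ e+ d, are the parental types, so the F1 was vi e d+ / vi+ e+ d.
The two rarest classes, vi e+ d+ and vi+ e d, are the double crossovers. Comparing them with the parentals, only the e allele has switched, so e is the middle locus and the order is vi – e – d.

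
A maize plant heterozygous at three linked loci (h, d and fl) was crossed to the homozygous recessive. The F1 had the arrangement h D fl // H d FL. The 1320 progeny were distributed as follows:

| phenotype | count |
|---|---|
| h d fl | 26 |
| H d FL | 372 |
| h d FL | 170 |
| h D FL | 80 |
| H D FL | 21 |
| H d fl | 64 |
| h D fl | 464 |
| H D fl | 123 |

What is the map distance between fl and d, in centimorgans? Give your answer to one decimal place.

The two rarest classes, h d fl and H D FL, are the double crossovers. Comparing them with the parentals, only the d allele has switched, so d is the middle locus and the order is fl – d – h.
Crossovers in the fl–d interval produce the single-crossover classes h D FL and H d fl (80 + 64 = 144) plus the double crossovers (47).
RF(fl–d) = (144 + 47) / 1320 = 191/1320 = 0.1447 → 14.5 centimorgans.

14.5 centimorgans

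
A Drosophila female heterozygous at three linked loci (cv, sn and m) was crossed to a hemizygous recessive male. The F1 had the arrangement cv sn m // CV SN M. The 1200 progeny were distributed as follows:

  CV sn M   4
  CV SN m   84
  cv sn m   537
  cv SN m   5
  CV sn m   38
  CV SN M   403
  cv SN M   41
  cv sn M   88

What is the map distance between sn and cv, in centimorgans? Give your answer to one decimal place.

7.3 centimorgans

The two rarest classes, cv SN m and CV sn M, are the double crossovers. Comparing them with the parentals, only the sn allele has switched, so sn is the middle locus and the order is cv – sn – m.
Crossovers in the cv–sn interval produce the single-crossover classes CV sn m and cv SN M (38 + 41 = 79) plus the double crossovers (9).
RF(cv–sn) = (79 + 9) / 1200 = 88/1200 = 0.0733 → 7.3 centimorgans.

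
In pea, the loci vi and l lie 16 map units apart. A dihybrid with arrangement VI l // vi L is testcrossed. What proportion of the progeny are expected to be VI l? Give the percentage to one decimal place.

42.0%

A map distance of 16 map units corresponds to a recombination frequency of 0.160.
The F1 is VI l / vi L, so VI l is a parental gamete class with expected frequency (1 − r)/2 = 0.840/2 = 0.4200.
That is 0.4200 = 42.0% of the progeny.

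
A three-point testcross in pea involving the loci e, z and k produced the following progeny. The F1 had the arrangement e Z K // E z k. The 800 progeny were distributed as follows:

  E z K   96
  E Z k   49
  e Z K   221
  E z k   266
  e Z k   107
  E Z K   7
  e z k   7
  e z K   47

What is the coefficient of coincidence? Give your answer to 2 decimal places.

0.47

The two rarest classes, E Z K and e z k, are the double crossovers. Comparing them with the parentals, only the e allele has switched, so e is the middle locus and the order is k – e – z.
k–e: (203 + 14)/800 = 0.2712; e–z: (96 + 14)/800 = 0.1375.
Expected DCO frequency = 0.2712 × 0.1375 ≈ 0.03729; observed = 14/800 ≈ 0.01750.
Coefficient of coincidence = 0.01750/0.03729 ≈ 0.47.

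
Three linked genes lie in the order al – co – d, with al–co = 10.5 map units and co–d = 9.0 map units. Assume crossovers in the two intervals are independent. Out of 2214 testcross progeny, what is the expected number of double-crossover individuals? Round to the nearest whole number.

21

Map distances give recombination frequencies of 0.105 and 0.090 for the two intervals.
With no interference, expected double-crossover frequency = 0.105 × 0.090 = 0.00945.
Expected number = 0.00945 × 2214 = 20.92 ≈ 21.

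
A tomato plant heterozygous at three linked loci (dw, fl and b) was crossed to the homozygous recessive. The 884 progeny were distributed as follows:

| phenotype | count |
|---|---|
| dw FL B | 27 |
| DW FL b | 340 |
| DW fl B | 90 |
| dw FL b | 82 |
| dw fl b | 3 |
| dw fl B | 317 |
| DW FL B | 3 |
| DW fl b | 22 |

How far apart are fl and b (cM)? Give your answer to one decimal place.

6.2 cM

The two most frequent reciprocal classes, DW FL b and dw fl B, are the parental types, so the F1 was DW FL b / dw fl B.
The two rarest classes, DW FL B and dw fl b, are the double crossovers. Comparing them with the parentals, only the b allele has switched, so b is the middle locus and the order is dw – b – fl.
Crossovers in the b–fl interval produce the single-crossover classes DW fl b and dw FL B (22 + 27 = 49) plus the double crossovers (6).
RF(b–fl) = (49 + 6) / 884 = 55/884 = 0.0622 → 6.2 cM.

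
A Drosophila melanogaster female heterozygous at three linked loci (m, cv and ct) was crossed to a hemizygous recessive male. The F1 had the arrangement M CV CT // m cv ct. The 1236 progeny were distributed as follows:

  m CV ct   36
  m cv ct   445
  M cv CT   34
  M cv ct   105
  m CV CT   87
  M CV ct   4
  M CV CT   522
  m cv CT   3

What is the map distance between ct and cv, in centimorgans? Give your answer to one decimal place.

6.2 centimorgans

The two rarest classes, M CV ct and m cv CT, are the double crossovers. Comparing them with the parentals, only the ct allele has switched, so ct is the middle locus and the order is m – ct – cv.
Crossovers in the ct–cv interval produce the single-crossover classes M cv CT and m CV ct (34 + 36 = 70) plus the double crossovers (7).
RF(ct–cv) = (70 + 7) / 1236 = 77/1236 = 0.0623 → 6.2 centimorgans.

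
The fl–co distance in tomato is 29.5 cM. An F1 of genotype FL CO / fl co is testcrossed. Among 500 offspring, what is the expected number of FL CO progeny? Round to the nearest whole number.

A map distance of 29.5 cM corresponds to a recombination frequency of 0.295.
The F1 is FL CO / fl co, so FL CO is a parental gamete class with expected frequency (1 − r)/2 = 0.705/2 = 0.3525.
Expected number = 0.3525 × 500 = 176.25 ≈ 176.

176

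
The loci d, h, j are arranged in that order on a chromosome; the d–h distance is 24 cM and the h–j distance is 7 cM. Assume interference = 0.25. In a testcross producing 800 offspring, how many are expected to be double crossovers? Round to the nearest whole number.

Map distances give recombination frequencies of 0.240 and 0.070 for the two intervals.
With interference 0.25 (so coincidence = 0.75), expected double-crossover frequency = 0.240 × 0.070 × 0.75 = 0.01260.
Expected number = 0.01260 × 800 = 10.08 ≈ 10.

10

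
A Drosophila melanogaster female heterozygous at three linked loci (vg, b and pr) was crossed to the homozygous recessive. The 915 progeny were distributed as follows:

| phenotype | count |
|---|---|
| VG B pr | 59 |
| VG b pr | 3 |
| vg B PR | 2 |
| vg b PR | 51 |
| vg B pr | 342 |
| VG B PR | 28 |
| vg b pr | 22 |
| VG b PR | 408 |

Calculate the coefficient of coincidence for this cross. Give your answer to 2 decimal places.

The two most frequent reciprocal classes, VG b PR and vg B pr, are the parental types, so the F1 was VG b PR / vg B pr.
The two rarest classes, VG b pr and vg B PR, are the double crossovers. Comparing them with the parentals, only the pr allele has switched, so pr is the middle locus and the order is vg – pr – b.
vg–pr: (110 + 5)/915 = 0.1257; pr–b: (50 + 5)/915 = 0.0601.
Expected DCO frequency = 0.1257 × 0.0601 ≈ 0.00755; observed = 5/915 ≈ 0.00546.
Coefficient of coincidence = 0.00546/0.00755 ≈ 0.72.

0.72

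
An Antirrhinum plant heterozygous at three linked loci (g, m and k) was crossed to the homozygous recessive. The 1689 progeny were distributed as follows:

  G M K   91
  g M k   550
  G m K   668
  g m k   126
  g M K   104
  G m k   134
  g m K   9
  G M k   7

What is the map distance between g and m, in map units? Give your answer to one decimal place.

The two most frequent reciprocal classes, g M k and G m K, are the parental types, so the F1 was g M k / G m K.
The two rarest classes, G M k and g m K, are the double crossovers. Comparing them with the parentals, only the g allele has switched, so g is the middle locus and the order is m – g – k.
Crossovers in the m–g interval produce the single-crossover classes g m k and G M K (126 + 91 = 217) plus the double crossovers (16).
RF(m–g) = (217 + 16) / 1689 = 233/1689 = 0.1380 → 13.8 map units.

13.8 map units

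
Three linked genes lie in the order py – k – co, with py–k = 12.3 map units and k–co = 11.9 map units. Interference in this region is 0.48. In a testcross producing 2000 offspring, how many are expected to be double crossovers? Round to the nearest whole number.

Map distances give recombination frequencies of 0.123 and 0.119 for the two intervals.
With interference 0.48 (so coincidence = 0.52), expected double-crossover frequency = 0.123 × 0.119 × 0.52 = 0.00761.
Expected number = 0.00761 × 2000 = 15.22 ≈ 15.

15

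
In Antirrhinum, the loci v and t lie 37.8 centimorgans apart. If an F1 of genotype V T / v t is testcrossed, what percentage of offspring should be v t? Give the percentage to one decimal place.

31.1%

A map distance of 37.8 centimorgans corresponds to a recombination frequency of 0.378.
The F1 is V T / v t, so v t is a parental gamete class with expected frequency (1 − r)/2 = 0.622/2 = 0.3110.
That is 0.3110 = 31.1% of the progeny.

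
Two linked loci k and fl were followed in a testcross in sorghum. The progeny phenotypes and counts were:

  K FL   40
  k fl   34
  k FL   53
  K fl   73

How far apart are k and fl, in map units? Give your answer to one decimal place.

37.0 map units

The two most frequent classes, K fl (73) and k FL (53), are the parental types, so the F1 was K fl / k FL.
The recombinant classes are K FL and k fl: 40 + 34 = 74.
Recombination frequency = 74/200 = 0.3700 ≈ 37.0%, i.e. 37.0 map units.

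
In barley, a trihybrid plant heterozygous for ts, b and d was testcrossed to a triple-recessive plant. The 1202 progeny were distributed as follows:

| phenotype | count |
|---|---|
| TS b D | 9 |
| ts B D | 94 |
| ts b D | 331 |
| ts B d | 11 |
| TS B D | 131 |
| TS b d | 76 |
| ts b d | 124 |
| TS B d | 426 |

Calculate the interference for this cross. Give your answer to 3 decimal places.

The two most frequent reciprocal classes, TS B d and ts b D, are the parental types, so the F1 was TS B d / ts b D.
The two rarest classes, ts B d and TS b D, are the double crossovers. Comparing them with the parentals, only the ts allele has switched, so ts is the middle locus and the order is d – ts – b.
d–ts: (255 + 20)/1202 = 0.2288; ts–b: (170 + 20)/1202 = 0.1581.
Expected DCO frequency = 0.2288 × 0.1581 ≈ 0.03617; observed = 20/1202 ≈ 0.01664.
Coefficient of coincidence = 0.01664/0.03617 ≈ 0.460; interference = 1 − 0.460 = 0.540.

0.540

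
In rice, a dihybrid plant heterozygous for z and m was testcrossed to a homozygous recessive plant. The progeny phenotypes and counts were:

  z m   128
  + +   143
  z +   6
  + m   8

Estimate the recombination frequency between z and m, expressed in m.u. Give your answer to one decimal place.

The two most frequent classes, + + (143) and z m (128), are the parental types, so the F1 was + + / z m.
The recombinant classes are + m and z +: 8 + 6 = 14.
Recombination frequency = 14/285 = 0.0491 ≈ 4.9%, i.e. 4.9 m.u.

4.9 m.u.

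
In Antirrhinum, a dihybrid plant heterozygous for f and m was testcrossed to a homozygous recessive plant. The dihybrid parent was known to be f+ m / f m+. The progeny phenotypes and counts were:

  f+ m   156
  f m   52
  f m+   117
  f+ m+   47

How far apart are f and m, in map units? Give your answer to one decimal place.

26.6 map units

The recombinant classes are f+ m+ and f m: 47 + 52 = 99.
Recombination frequency = 99/372 = 0.2661 ≈ 26.6%, i.e. 26.6 map units.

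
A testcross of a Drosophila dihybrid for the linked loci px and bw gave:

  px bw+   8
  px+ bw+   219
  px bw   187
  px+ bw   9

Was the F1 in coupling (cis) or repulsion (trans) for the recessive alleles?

The two most frequent classes are px+ bw+ (219) and px bw (187); these are the parental (non-recombinant) types.
So the F1 carried px+ bw+ on one chromosome and px bw on the other — the recessive alleles are on the same chromosome (cis / coupling).

cis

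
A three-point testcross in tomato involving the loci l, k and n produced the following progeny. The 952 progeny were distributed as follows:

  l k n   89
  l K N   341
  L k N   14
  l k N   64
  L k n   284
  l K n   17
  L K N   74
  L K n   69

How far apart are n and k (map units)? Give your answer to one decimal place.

17.2 map units

The two most frequent reciprocal classes, L k n and l K N, are the parental types, so the F1 was L k n / l K N.
The two rarest classes, L k N and l K n, are the double crossovers. Comparing them with the parentals, only the n allele has switched, so n is the middle locus and the order is k – n – l.
Crossovers in the k–n interval produce the single-crossover classes L K n and l k N (69 + 64 = 133) plus the double crossovers (31).
RF(k–n) = (133 + 31) / 952 = 164/952 = 0.1723 → 17.2 map units.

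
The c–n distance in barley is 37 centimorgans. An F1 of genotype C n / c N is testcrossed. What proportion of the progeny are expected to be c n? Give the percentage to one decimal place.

A map distance of 37 centimorgans corresponds to a recombination frequency of 0.370.
The F1 is C n / c N, so c n is a recombinant gamete class with expected frequency r/2 = 0.370/2 = 0.1850.
That is 0.1850 = 18.5% of the progeny.

18.5%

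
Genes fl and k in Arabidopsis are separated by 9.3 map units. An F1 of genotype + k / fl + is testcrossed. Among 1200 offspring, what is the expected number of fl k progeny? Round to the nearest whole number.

56

A map distance of 9.3 map units corresponds to a recombination frequency of 0.093.
The F1 is + k / fl +, so fl k is a recombinant gamete class with expected frequency r/2 = 0.093/2 = 0.0465.
Expected number = 0.0465 × 1200 = 55.80 ≈ 56.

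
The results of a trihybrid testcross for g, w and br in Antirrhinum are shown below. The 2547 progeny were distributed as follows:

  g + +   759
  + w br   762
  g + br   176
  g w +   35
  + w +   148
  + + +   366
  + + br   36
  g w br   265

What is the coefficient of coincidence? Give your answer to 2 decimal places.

The two most frequent reciprocal classes, g + + and + w br, are the parental types, so the F1 was g + + / + w br.
The two rarest classes, g w + and + + br, are the double crossovers. Comparing them with the parentals, only the w allele has switched, so w is the middle locus and the order is g – w – br.
g–w: (631 + 71)/2547 = 0.2756; w–br: (324 + 71)/2547 = 0.1551.
Expected DCO frequency = 0.2756 × 0.1551 ≈ 0.04275; observed = 71/2547 ≈ 0.02788.
Coefficient of coincidence = 0.02788/0.04275 ≈ 0.65.

0.65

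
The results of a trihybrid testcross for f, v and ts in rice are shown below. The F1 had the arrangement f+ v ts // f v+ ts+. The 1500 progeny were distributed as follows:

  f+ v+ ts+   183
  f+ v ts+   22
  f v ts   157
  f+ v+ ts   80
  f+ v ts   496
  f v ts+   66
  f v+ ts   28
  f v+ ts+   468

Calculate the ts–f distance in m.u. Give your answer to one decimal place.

26.0 m.u.

The two rarest classes, f+ v ts+ and f v+ ts, are the double crossovers. Comparing them with the parentals, only the ts allele has switched, so ts is the middle locus and the order is v – ts – f.
Crossovers in the ts–f interval produce the single-crossover classes f v ts and f+ v+ ts+ (157 + 183 = 340) plus the double crossovers (50).
RF(ts–f) = (340 + 50) / 1500 = 390/1500 = 0.2600 → 26.0 m.u.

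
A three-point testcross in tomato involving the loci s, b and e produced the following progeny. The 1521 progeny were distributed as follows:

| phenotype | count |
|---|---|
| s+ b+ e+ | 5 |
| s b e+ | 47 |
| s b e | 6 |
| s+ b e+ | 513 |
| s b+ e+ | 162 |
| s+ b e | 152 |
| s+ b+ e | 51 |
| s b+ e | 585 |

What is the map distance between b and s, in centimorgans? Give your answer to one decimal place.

7.2 centimorgans

The two most frequent reciprocal classes, s+ b e+ and s b+ e, are the parental types, so the F1 was s+ b e+ / s b+ e.
The two rarest classes, s+ b+ e+ and s b e, are the double crossovers. Comparing them with the parentals, only the b allele has switched, so b is the middle locus and the order is e – b – s.
Crossovers in the b–s interval produce the single-crossover classes s b e+ and s+ b+ e (47 + 51 = 98) plus the double crossovers (11).
RF(b–s) = (98 + 11) / 1521 = 109/1521 = 0.0717 → 7.2 centimorgans.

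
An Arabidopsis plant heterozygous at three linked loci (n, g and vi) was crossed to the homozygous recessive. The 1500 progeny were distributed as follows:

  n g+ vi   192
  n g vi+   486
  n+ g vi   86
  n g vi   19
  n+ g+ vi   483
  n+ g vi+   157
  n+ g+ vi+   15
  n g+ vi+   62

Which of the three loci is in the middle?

The two most frequent reciprocal classes, n+ g+ vi and n g vi+, are the parental types, so the F1 was n+ g+ vi / n g vi+.
The two rarest classes, n+ g+ vi+ and n g vi, are the double crossovers. Comparing them with the parentals, only the vi allele has switched, so vi is the middle locus and the order is n – vi – g.

vi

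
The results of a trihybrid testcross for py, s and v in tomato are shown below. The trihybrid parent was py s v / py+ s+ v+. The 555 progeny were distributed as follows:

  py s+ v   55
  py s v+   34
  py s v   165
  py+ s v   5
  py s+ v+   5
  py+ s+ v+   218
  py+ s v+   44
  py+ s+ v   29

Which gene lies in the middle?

py

The two rarest classes, py+ s v and py s+ v+, are the double crossovers. Comparing them with the parentals, only the py allele has switched, so py is the middle locus and the order is v – py – s.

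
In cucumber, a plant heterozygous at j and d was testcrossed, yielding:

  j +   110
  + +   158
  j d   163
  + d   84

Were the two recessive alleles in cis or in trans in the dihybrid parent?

cis

The two most frequent classes are + + (158) and j d (163); these are the parental (non-recombinant) types.
So the F1 carried + + on one chromosome and j d on the other — the recessive alleles are on the same chromosome (cis / coupling).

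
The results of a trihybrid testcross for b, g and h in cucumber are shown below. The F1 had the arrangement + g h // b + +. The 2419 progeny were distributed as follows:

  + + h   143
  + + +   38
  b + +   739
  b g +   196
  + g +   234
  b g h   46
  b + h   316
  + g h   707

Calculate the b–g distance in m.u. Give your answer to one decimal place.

The two rarest classes, b g h and + + +, are the double crossovers. Comparing them with the parentals, only the b allele has switched, so b is the middle locus and the order is g – b – h.
Crossovers in the g–b interval produce the single-crossover classes + + h and b g + (143 + 196 = 339) plus the double crossovers (84).
RF(g–b) = (339 + 84) / 2419 = 423/2419 = 0.1749 → 17.5 m.u.

17.5 m.u.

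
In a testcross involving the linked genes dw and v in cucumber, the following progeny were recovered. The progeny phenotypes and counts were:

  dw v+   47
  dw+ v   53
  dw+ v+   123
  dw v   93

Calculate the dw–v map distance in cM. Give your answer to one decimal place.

The two most frequent classes, dw+ v+ (123) and dw v (93), are the parental types, so the F1 was dw+ v+ / dw v.
The recombinant classes are dw+ v and dw v+: 53 + 47 = 100.
Recombination frequency = 100/316 = 0.3165 ≈ 31.6%, i.e. 31.6 cM.

31.6 cM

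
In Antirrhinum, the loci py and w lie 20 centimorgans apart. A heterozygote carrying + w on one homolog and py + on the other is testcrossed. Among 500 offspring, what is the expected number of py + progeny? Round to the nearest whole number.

200

A map distance of 20 centimorgans corresponds to a recombination frequency of 0.200.
The F1 is + w / py +, so py + is a parental gamete class with expected frequency (1 − r)/2 = 0.800/2 = 0.4000.
Expected number = 0.4000 × 500 = 200.00 ≈ 200.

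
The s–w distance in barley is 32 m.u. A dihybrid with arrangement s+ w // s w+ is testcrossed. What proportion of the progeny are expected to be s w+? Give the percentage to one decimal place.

34.0%

A map distance of 32 m.u. corresponds to a recombination frequency of 0.320.
The F1 is s+ w / s w+, so s w+ is a parental gamete class with expected frequency (1 − r)/2 = 0.680/2 = 0.3400.
That is 0.3400 = 34.0% of the progeny.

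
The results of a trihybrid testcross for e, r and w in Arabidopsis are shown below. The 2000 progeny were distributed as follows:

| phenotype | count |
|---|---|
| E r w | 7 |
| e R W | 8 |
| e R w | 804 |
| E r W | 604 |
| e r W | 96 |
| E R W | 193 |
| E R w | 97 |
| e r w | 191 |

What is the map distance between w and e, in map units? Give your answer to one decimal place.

10.4 map units

The two most frequent reciprocal classes, e R w and E r W, are the parental types, so the F1 was e R w / E r W.
The two rarest classes, e R W and E r w, are the double crossovers. Comparing them with the parentals, only the w allele has switched, so w is the middle locus and the order is e – w – r.
Crossovers in the e–w interval produce the single-crossover classes E R w and e r W (97 + 96 = 193) plus the double crossovers (15).
RF(e–w) = (193 + 15) / 2000 = 208/2000 = 0.1040 → 10.4 map units.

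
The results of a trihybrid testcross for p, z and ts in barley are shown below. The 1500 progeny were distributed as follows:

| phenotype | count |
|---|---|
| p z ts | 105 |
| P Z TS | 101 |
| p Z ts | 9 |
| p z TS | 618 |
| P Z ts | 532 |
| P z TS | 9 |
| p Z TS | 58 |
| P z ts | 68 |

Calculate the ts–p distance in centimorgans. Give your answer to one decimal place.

14.9 centimorgans

The two most frequent reciprocal classes, P Z ts and p z TS, are the parental types, so the F1 was P Z ts / p z TS.
The two rarest classes, p Z ts and P z TS, are the double crossovers. Comparing them with the parentals, only the p allele has switched, so p is the middle locus and the order is z – p – ts.
Crossovers in the p–ts interval produce the single-crossover classes P Z TS and p z ts (101 + 105 = 206) plus the double crossovers (18).
RF(p–ts) = (206 + 18) / 1500 = 224/1500 = 0.1493 → 14.9 centimorgans.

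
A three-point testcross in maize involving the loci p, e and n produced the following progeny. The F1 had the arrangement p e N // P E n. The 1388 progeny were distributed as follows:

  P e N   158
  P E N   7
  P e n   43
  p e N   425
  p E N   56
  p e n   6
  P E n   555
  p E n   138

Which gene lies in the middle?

n

The two rarest classes, p e n and P E N, are the double crossovers. Comparing them with the parentals, only the n allele has switched, so n is the middle locus and the order is e – n – p.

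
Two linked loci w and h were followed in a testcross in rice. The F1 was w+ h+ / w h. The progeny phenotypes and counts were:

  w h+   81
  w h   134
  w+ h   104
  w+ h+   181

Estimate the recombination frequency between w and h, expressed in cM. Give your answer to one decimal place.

37.0 cM

The recombinant classes are w+ h and w h+: 104 + 81 = 185.
Recombination frequency = 185/500 = 0.3700 ≈ 37.0%, i.e. 37.0 cM.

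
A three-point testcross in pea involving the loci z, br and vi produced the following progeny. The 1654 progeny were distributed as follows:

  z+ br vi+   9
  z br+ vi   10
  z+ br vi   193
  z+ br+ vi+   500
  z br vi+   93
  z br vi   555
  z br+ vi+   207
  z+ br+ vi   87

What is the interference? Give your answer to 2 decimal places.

The two most frequent reciprocal classes, z br vi and z+ br+ vi+, are the parental types, so the F1 was z br vi / z+ br+ vi+.
The two rarest classes, z br+ vi and z+ br vi+, are the double crossovers. Comparing them with the parentals, only the br allele has switched, so br is the middle locus and the order is z – br – vi.
z–br: (400 + 19)/1654 = 0.2533; br–vi: (180 + 19)/1654 = 0.1203.
Expected DCO frequency = 0.2533 × 0.1203 ≈ 0.03047; observed = 19/1654 ≈ 0.01149.
Coefficient of coincidence = 0.01149/0.03047 ≈ 0.38; interference = 1 − 0.38 = 0.62.

0.62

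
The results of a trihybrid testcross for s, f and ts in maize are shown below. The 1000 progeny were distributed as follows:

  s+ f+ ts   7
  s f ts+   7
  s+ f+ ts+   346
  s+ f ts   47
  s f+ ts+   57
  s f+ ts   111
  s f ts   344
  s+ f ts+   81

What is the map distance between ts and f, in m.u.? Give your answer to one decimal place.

The two most frequent reciprocal classes, s f ts and s+ f+ ts+, are the parental types, so the F1 was s f ts / s+ f+ ts+.
The two rarest classes, s f ts+ and s+ f+ ts, are the double crossovers. Comparing them with the parentals, only the ts allele has switched, so ts is the middle locus and the order is s – ts – f.
Crossovers in the ts–f interval produce the single-crossover classes s f+ ts and s+ f ts+ (111 + 81 = 192) plus the double crossovers (14).
RF(ts–f) = (192 + 14) / 1000 = 206/1000 = 0.2060 → 20.6 m.u.

20.6 m.u.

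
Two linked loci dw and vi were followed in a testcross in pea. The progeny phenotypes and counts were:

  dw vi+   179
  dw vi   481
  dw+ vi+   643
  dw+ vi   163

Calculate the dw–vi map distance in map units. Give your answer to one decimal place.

23.3 map units

The two most frequent classes, dw+ vi+ (643) and dw vi (481), are the parental types, so the F1 was dw+ vi+ / dw vi.
The recombinant classes are dw+ vi and dw vi+: 163 + 179 = 342.
Recombination frequency = 342/1466 = 0.2333 ≈ 23.3%, i.e. 23.3 map units.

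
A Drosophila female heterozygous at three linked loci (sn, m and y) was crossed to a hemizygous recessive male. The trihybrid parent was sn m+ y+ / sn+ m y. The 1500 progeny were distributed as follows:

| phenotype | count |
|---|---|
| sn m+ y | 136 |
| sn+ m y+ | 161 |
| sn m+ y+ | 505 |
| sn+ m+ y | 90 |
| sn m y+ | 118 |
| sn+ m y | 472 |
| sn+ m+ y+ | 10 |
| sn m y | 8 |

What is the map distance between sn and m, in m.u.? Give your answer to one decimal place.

The two rarest classes, sn+ m+ y+ and sn m y, are the double crossovers. Comparing them with the parentals, only the sn allele has switched, so sn is the middle locus and the order is y – sn – m.
Crossovers in the sn–m interval produce the single-crossover classes sn m y+ and sn+ m+ y (118 + 90 = 208) plus the double crossovers (18).
RF(sn–m) = (208 + 18) / 1500 = 226/1500 = 0.1507 → 15.1 m.u.

15.1 m.u.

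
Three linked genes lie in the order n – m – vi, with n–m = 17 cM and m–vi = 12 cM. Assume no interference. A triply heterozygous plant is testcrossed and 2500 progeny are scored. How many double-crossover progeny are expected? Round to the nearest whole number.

51

Map distances give recombination frequencies of 0.170 and 0.120 for the two intervals.
With no interference, expected double-crossover frequency = 0.170 × 0.120 = 0.02040.
Expected number = 0.02040 × 2500 = 51.00 ≈ 51.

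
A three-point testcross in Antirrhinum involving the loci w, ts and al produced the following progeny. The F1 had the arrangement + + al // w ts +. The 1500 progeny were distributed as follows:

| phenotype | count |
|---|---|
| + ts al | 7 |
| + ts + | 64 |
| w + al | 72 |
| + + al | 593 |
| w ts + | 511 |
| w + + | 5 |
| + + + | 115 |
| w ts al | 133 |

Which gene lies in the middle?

ts

The two rarest classes, + ts al and w + +, are the double crossovers. Comparing them with the parentals, only the ts allele has switched, so ts is the middle locus and the order is w – ts – al.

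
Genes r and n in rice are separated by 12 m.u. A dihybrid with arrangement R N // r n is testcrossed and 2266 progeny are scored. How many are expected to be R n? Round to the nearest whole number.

136

A map distance of 12 m.u. corresponds to a recombination frequency of 0.120.
The F1 is R N / r n, so R n is a recombinant gamete class with expected frequency r/2 = 0.120/2 = 0.0600.
Expected number = 0.0600 × 2266 = 135.96 ≈ 136.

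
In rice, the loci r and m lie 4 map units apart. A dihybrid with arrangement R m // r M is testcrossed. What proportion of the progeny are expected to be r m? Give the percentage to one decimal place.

A map distance of 4 map units corresponds to a recombination frequency of 0.040.
The F1 is R m / r M, so r m is a recombinant gamete class with expected frequency r/2 = 0.040/2 = 0.0200.
That is 0.0200 = 2.0% of the progeny.

2.0%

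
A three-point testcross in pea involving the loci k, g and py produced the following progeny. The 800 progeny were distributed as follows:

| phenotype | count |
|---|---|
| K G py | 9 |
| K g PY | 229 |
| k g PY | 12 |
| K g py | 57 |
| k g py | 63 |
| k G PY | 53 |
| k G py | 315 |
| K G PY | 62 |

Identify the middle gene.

The two most frequent reciprocal classes, K g PY and k G py, are the parental types, so the F1 was K g PY / k G py.
The two rarest classes, k g PY and K G py, are the double crossovers. Comparing them with the parentals, only the k allele has switched, so k is the middle locus and the order is g – k – py.

k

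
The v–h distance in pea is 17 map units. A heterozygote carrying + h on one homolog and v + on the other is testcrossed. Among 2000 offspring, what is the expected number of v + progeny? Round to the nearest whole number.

830

A map distance of 17 map units corresponds to a recombination frequency of 0.170.
The F1 is + h / v +, so v + is a parental gamete class with expected frequency (1 − r)/2 = 0.830/2 = 0.4150.
Expected number = 0.4150 × 2000 = 830.00 ≈ 830.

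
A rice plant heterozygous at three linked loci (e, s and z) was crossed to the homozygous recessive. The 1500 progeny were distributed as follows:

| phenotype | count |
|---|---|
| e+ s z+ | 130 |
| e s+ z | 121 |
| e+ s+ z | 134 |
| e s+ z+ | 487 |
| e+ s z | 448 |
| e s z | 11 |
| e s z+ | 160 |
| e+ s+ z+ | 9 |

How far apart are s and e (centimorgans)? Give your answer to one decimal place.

The two most frequent reciprocal classes, e+ s z and e s+ z+, are the parental types, so the F1 was e+ s z / e s+ z+.
The two rarest classes, e s z and e+ s+ z+, are the double crossovers. Comparing them with the parentals, only the e allele has switched, so e is the middle locus and the order is s – e – z.
Crossovers in the s–e interval produce the single-crossover classes e+ s+ z and e s z+ (134 + 160 = 294) plus the double crossovers (20).
RF(s–e) = (294 + 20) / 1500 = 314/1500 = 0.2093 → 20.9 centimorgans.

20.9 centimorgans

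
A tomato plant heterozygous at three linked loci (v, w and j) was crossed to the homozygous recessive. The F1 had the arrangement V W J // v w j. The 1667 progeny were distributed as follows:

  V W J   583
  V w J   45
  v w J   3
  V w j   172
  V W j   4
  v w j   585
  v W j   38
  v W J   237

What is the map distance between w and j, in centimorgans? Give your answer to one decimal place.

The two rarest classes, V W j and v w J, are the double crossovers. Comparing them with the parentals, only the j allele has switched, so j is the middle locus and the order is w – j – v.
Crossovers in the w–j interval produce the single-crossover classes V w J and v W j (45 + 38 = 83) plus the double crossovers (7).
RF(w–j) = (83 + 7) / 1667 = 90/1667 = 0.0540 → 5.4 centimorgans.

5.4 centimorgans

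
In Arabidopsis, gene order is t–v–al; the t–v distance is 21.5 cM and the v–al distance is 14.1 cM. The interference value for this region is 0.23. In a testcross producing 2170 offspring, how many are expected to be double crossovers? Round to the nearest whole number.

Map distances give recombination frequencies of 0.215 and 0.141 for the two intervals.
With interference 0.23 (so coincidence = 0.77), expected double-crossover frequency = 0.215 × 0.141 × 0.77 = 0.02334.
Expected number = 0.02334 × 2170 = 50.65 ≈ 51.

51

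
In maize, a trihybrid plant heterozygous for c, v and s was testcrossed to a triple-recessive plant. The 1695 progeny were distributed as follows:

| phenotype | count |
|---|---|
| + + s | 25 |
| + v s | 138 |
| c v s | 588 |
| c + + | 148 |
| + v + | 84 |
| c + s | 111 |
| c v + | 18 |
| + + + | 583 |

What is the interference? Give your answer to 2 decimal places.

0.07

The two most frequent reciprocal classes, c v s and + + +, are the parental types, so the F1 was c v s / + + +.
The two rarest classes, c v + and + + s, are the double crossovers. Comparing them with the parentals, only the s allele has switched, so s is the middle locus and the order is v – s – c.
v–s: (195 + 43)/1695 = 0.1404; s–c: (286 + 43)/1695 = 0.1941.
Expected DCO frequency = 0.1404 × 0.1941 ≈ 0.02725; observed = 43/1695 ≈ 0.02537.
Coefficient of coincidence = 0.02537/0.02725 ≈ 0.93; interference = 1 − 0.93 = 0.07.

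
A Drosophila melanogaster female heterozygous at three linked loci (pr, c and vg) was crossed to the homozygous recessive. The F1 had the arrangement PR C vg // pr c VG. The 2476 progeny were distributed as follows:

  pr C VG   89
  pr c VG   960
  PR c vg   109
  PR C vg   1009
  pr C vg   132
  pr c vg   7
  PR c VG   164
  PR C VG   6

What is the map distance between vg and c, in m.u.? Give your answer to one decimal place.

8.5 m.u.

The two rarest classes, PR C VG and pr c vg, are the double crossovers. Comparing them with the parentals, only the vg allele has switched, so vg is the middle locus and the order is pr – vg – c.
Crossovers in the vg–c interval produce the single-crossover classes PR c vg and pr C VG (109 + 89 = 198) plus the double crossovers (13).
RF(vg–c) = (198 + 13) / 2476 = 211/2476 = 0.0852 → 8.5 m.u.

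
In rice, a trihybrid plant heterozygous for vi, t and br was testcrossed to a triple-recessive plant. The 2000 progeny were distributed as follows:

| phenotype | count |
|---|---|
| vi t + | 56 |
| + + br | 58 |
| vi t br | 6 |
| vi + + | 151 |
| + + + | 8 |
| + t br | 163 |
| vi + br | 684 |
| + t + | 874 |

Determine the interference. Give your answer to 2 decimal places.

0.33

The two most frequent reciprocal classes, vi + br and + t +, are the parental types, so the F1 was vi + br / + t +.
The two rarest classes, vi t br and + + +, are the double crossovers. Comparing them with the parentals, only the t allele has switched, so t is the middle locus and the order is br – t – vi.
br–t: (314 + 14)/2000 = 0.1640; t–vi: (114 + 14)/2000 = 0.0640.
Expected DCO frequency = 0.1640 × 0.0640 ≈ 0.01050; observed = 14/2000 ≈ 0.00700.
Coefficient of coincidence = 0.00700/0.01050 ≈ 0.67; interference = 1 − 0.67 = 0.33.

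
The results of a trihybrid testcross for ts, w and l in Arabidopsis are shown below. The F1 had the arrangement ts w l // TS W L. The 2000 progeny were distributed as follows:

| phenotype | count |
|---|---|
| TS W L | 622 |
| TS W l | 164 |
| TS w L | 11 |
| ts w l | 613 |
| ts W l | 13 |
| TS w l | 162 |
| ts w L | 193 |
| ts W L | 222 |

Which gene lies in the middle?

The two rarest classes, ts W l and TS w L, are the double crossovers. Comparing them with the parentals, only the w allele has switched, so w is the middle locus and the order is ts – w – l.

w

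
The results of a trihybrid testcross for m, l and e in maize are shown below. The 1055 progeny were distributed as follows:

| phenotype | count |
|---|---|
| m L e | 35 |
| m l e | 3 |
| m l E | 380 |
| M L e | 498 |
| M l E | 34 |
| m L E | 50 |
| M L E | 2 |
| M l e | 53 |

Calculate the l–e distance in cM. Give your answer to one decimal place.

The two most frequent reciprocal classes, m l E and M L e, are the parental types, so the F1 was m l E / M L e.
The two rarest classes, m l e and M L E, are the double crossovers. Comparing them with the parentals, only the e allele has switched, so e is the middle locus and the order is l – e – m.
Crossovers in the l–e interval produce the single-crossover classes m L E and M l e (50 + 53 = 103) plus the double crossovers (5).
RF(l–e) = (103 + 5) / 1055 = 108/1055 = 0.1024 → 10.2 cM.

10.2 cM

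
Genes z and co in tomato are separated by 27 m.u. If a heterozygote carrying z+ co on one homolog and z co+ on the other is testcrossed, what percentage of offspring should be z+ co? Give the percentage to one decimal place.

A map distance of 27 m.u. corresponds to a recombination frequency of 0.270.
The F1 is z+ co / z co+, so z+ co is a parental gamete class with expected frequency (1 − r)/2 = 0.730/2 = 0.3650.
That is 0.3650 = 36.5% of the progeny.

36.5%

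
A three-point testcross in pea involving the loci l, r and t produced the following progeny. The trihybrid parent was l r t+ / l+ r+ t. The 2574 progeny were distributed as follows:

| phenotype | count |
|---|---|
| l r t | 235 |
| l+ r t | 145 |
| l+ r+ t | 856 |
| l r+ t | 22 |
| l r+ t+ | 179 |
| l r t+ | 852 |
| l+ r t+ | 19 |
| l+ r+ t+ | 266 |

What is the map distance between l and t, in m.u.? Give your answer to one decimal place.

The two rarest classes, l+ r t+ and l r+ t, are the double crossovers. Comparing them with the parentals, only the l allele has switched, so l is the middle locus and the order is t – l – r.
Crossovers in the t–l interval produce the single-crossover classes l r t and l+ r+ t+ (235 + 266 = 501) plus the double crossovers (41).
RF(t–l) = (501 + 41) / 2574 = 542/2574 = 0.2106 → 21.1 m.u.

21.1 m.u.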